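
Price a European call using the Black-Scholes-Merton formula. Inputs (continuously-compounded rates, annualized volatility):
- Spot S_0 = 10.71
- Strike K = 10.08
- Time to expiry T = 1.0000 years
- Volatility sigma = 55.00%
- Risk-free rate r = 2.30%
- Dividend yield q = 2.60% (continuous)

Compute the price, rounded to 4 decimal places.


d1 = (ln(S/K) + (r - q + 0.5*sigma^2) * T) / (sigma * sqrt(T)) = 0.37977204
d2 = d1 - sigma * sqrt(T) = -0.17022796
exp(-rT) = 0.97726248; exp(-qT) = 0.97433509
C = S_0 * exp(-qT) * N(d1) - K * exp(-rT) * N(d2)
N(d1) = 0.64794268; N(d2) = 0.43241543
C = 10.7100 * 0.97433509 * 0.64794268 - 10.0800 * 0.97726248 * 0.43241543 = 2.5017

Answer: Price = 2.5017


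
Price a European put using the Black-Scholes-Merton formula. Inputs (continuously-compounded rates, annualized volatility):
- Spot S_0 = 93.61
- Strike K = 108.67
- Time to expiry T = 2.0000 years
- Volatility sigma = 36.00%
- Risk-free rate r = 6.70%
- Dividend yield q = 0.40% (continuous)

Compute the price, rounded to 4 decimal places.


Answer: Price = 19.9864

Derivation:
d1 = (ln(S/K) + (r - q + 0.5*sigma^2) * T) / (sigma * sqrt(T)) = 0.20903147
d2 = d1 - sigma * sqrt(T) = -0.30008542
exp(-rT) = 0.87459006; exp(-qT) = 0.99203191
P = K * exp(-rT) * N(-d2) - S_0 * exp(-qT) * N(-d1)
N(-d1) = 0.41721184; N(-d2) = 0.61794400
P = 108.6700 * 0.87459006 * 0.61794400 - 93.6100 * 0.99203191 * 0.41721184 = 19.9864


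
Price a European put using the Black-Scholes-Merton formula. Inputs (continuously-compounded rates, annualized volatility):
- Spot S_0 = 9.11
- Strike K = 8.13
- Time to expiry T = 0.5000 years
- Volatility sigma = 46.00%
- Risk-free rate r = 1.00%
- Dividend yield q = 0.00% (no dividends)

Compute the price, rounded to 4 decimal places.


d1 = (ln(S/K) + (r - q + 0.5*sigma^2) * T) / (sigma * sqrt(T)) = 0.52790682
d2 = d1 - sigma * sqrt(T) = 0.20263770
exp(-rT) = 0.99501248; exp(-qT) = 1.00000000
P = K * exp(-rT) * N(-d2) - S_0 * exp(-qT) * N(-d1)
N(-d1) = 0.29878200; N(-d2) = 0.41970911
P = 8.1300 * 0.99501248 * 0.41970911 - 9.1100 * 1.00000000 * 0.29878200 = 0.6733

Answer: Price = 0.6733


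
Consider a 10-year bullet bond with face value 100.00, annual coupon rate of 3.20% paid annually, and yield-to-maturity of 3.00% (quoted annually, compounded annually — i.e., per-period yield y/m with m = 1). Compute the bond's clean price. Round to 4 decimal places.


Coupon per period c = face * coupon_rate / m = 3.200000
Periods per year m = 1; per-period yield y/m = 0.030000
Number of cashflows N = 10
Cashflows (t years, CF_t, discount factor 1/(1+y/m)^(m*t), PV):
  t = 1.0000: CF_t = 3.200000, DF = 0.970874, PV = 3.106796
  t = 2.0000: CF_t = 3.200000, DF = 0.942596, PV = 3.016307
  t = 3.0000: CF_t = 3.200000, DF = 0.915142, PV = 2.928453
  t = 4.0000: CF_t = 3.200000, DF = 0.888487, PV = 2.843159
  t = 5.0000: CF_t = 3.200000, DF = 0.862609, PV = 2.760348
  t = 6.0000: CF_t = 3.200000, DF = 0.837484, PV = 2.679950
  t = 7.0000: CF_t = 3.200000, DF = 0.813092, PV = 2.601893
  t = 8.0000: CF_t = 3.200000, DF = 0.789409, PV = 2.526110
  t = 9.0000: CF_t = 3.200000, DF = 0.766417, PV = 2.452534
  t = 10.0000: CF_t = 103.200000, DF = 0.744094, PV = 76.790492
Price P = sum_t PV_t = 101.706041

Answer: Price = 101.7060


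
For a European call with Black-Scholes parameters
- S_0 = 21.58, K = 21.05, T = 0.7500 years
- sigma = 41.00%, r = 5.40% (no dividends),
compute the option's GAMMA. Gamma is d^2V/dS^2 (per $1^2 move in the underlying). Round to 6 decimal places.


d1 = 0.3616293954; d2 = 0.0065589799
phi(d1) = 0.3736908443; exp(-qT) = 1.0000000000; exp(-rT) = 0.9603091645
Gamma = exp(-qT) * phi(d1) / (S * sigma * sqrt(T)) = 1.0000000000 * 0.3736908443 / (21.5800 * 0.4100 * 0.8660254038) = 0.048769

Answer: Gamma = 0.048769


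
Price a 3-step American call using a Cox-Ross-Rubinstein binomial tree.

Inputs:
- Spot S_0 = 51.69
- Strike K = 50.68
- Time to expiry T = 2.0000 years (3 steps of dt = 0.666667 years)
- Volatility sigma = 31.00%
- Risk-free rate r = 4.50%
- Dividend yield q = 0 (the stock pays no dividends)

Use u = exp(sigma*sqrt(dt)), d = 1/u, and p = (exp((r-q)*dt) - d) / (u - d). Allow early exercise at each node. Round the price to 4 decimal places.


dt = T/N = 0.666667
u = exp(sigma*sqrt(dt)) = 1.288030; d = 1/u = 0.776379
p = (exp((r-q)*dt) - d) / (u - d) = 0.496579
Discount per step: exp(-r*dt) = 0.970446
Stock lattice S(k, i) with i counting down-moves:
  k=0: S(0,0) = 51.6900
  k=1: S(1,0) = 66.5783; S(1,1) = 40.1311
  k=2: S(2,0) = 85.7548; S(2,1) = 51.6900; S(2,2) = 31.1569
  k=3: S(3,0) = 110.4548; S(3,1) = 66.5783; S(3,2) = 40.1311; S(3,3) = 24.1896
Terminal payoffs V(N, i) = max(S_T - K, 0):
  V(3,0) = 59.774775; V(3,1) = 15.898272; V(3,2) = 0.000000; V(3,3) = 0.000000
Backward induction: V(k, i) = exp(-r*dt) * [p * V(k+1, i) + (1-p) * V(k+1, i+1)]; then take max(V_cont, immediate exercise) for American.
  V(2,0) = exp(-r*dt) * [p*59.774775 + (1-p)*15.898272] = 36.572634; exercise = 35.074814; V(2,0) = max -> 36.572634
  V(2,1) = exp(-r*dt) * [p*15.898272 + (1-p)*0.000000] = 7.661428; exercise = 1.010000; V(2,1) = max -> 7.661428
  V(2,2) = exp(-r*dt) * [p*0.000000 + (1-p)*0.000000] = 0.000000; exercise = 0.000000; V(2,2) = max -> 0.000000
  V(1,0) = exp(-r*dt) * [p*36.572634 + (1-p)*7.661428] = 21.367401; exercise = 15.898272; V(1,0) = max -> 21.367401
  V(1,1) = exp(-r*dt) * [p*7.661428 + (1-p)*0.000000] = 3.692067; exercise = 0.000000; V(1,1) = max -> 3.692067
  V(0,0) = exp(-r*dt) * [p*21.367401 + (1-p)*3.692067] = 12.100750; exercise = 1.010000; V(0,0) = max -> 12.100750

Answer: Price = V(0,0) = 12.1007


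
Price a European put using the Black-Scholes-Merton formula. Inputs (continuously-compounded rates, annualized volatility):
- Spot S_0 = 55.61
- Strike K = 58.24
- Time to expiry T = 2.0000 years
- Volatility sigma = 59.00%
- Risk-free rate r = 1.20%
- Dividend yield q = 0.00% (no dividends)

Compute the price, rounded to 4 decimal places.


Answer: Price = 18.8203

Derivation:
d1 = (ln(S/K) + (r - q + 0.5*sigma^2) * T) / (sigma * sqrt(T)) = 0.39057539
d2 = d1 - sigma * sqrt(T) = -0.44381061
exp(-rT) = 0.97628571; exp(-qT) = 1.00000000
P = K * exp(-rT) * N(-d2) - S_0 * exp(-qT) * N(-d1)
N(-d1) = 0.34805556; N(-d2) = 0.67141024
P = 58.2400 * 0.97628571 * 0.67141024 - 55.6100 * 1.00000000 * 0.34805556 = 18.8203


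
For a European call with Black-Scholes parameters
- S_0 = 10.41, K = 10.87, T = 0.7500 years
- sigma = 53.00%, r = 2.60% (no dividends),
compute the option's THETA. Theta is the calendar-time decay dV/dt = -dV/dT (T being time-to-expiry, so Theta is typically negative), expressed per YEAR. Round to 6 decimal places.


d1 = 0.1777752580; d2 = -0.2812182060
phi(d1) = 0.3926877334; exp(-qT) = 1.0000000000; exp(-rT) = 0.9806888952
Theta = -S*exp(-qT)*phi(d1)*sigma/(2*sqrt(T)) - r*K*exp(-rT)*N(d2) + q*S*exp(-qT)*N(d1)
N(d1) = 0.5705502605; N(d2) = 0.3892715208; sqrt(T) = 0.8660254038
Term 1 = -10.4100 * 1.0000000000 * 0.3926877334 * 0.5300 / (2 * 0.8660254038) = -1.2508732550
Term 2 = -0.0260 * 10.8700 * 0.9806888952 * 0.3892715208 = -0.1078913883
Term 3 = 0 (no dividend yield, q = 0)
Theta = -1.2508732550 + (-0.1078913883) + (0.0000000000) = -1.358765

Answer: Theta = -1.358765


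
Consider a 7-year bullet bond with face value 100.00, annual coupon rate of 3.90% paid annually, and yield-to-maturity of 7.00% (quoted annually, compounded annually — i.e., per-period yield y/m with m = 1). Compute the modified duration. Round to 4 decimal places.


Coupon per period c = face * coupon_rate / m = 3.900000
Periods per year m = 1; per-period yield y/m = 0.070000
Number of cashflows N = 7
Cashflows (t years, CF_t, discount factor 1/(1+y/m)^(m*t), PV):
  t = 1.0000: CF_t = 3.900000, DF = 0.934579, PV = 3.644860
  t = 2.0000: CF_t = 3.900000, DF = 0.873439, PV = 3.406411
  t = 3.0000: CF_t = 3.900000, DF = 0.816298, PV = 3.183562
  t = 4.0000: CF_t = 3.900000, DF = 0.762895, PV = 2.975291
  t = 5.0000: CF_t = 3.900000, DF = 0.712986, PV = 2.780646
  t = 6.0000: CF_t = 3.900000, DF = 0.666342, PV = 2.598735
  t = 7.0000: CF_t = 103.900000, DF = 0.622750, PV = 64.703698
Price P = sum_t PV_t = 83.293203
First compute Macaulay numerator sum_t t * PV_t:
  t * PV_t at t = 1.0000: 3.644860
  t * PV_t at t = 2.0000: 6.812822
  t * PV_t at t = 3.0000: 9.550685
  t * PV_t at t = 4.0000: 11.901165
  t * PV_t at t = 5.0000: 13.903230
  t * PV_t at t = 6.0000: 15.592408
  t * PV_t at t = 7.0000: 452.925887
Macaulay duration D = 514.331058 / 83.293203 = 6.174946
Modified duration = D / (1 + y/m) = 6.174946 / (1 + 0.070000) = 5.770978

Answer: Modified duration = 5.7710


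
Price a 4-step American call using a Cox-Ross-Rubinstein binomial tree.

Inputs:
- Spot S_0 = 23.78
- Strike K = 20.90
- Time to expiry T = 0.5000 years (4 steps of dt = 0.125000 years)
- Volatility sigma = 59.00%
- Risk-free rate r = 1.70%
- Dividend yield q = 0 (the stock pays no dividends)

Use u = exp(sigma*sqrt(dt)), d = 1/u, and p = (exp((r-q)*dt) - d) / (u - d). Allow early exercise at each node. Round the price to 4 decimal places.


dt = T/N = 0.125000
u = exp(sigma*sqrt(dt)) = 1.231948; d = 1/u = 0.811723
p = (exp((r-q)*dt) - d) / (u - d) = 0.453101
Discount per step: exp(-r*dt) = 0.997877
Stock lattice S(k, i) with i counting down-moves:
  k=0: S(0,0) = 23.7800
  k=1: S(1,0) = 29.2957; S(1,1) = 19.3028
  k=2: S(2,0) = 36.0908; S(2,1) = 23.7800; S(2,2) = 15.6685
  k=3: S(3,0) = 44.4620; S(3,1) = 29.2957; S(3,2) = 19.3028; S(3,3) = 12.7185
  k=4: S(4,0) = 54.7748; S(4,1) = 36.0908; S(4,2) = 23.7800; S(4,3) = 15.6685; S(4,4) = 10.3239
Terminal payoffs V(N, i) = max(S_T - K, 0):
  V(4,0) = 33.874836; V(4,1) = 15.190797; V(4,2) = 2.880000; V(4,3) = 0.000000; V(4,4) = 0.000000
Backward induction: V(k, i) = exp(-r*dt) * [p * V(k+1, i) + (1-p) * V(k+1, i+1)]; then take max(V_cont, immediate exercise) for American.
  V(3,0) = exp(-r*dt) * [p*33.874836 + (1-p)*15.190797] = 23.606343; exercise = 23.561978; V(3,0) = max -> 23.606343
  V(3,1) = exp(-r*dt) * [p*15.190797 + (1-p)*2.880000] = 8.440084; exercise = 8.395719; V(3,1) = max -> 8.440084
  V(3,2) = exp(-r*dt) * [p*2.880000 + (1-p)*0.000000] = 1.302162; exercise = 0.000000; V(3,2) = max -> 1.302162
  V(3,3) = exp(-r*dt) * [p*0.000000 + (1-p)*0.000000] = 0.000000; exercise = 0.000000; V(3,3) = max -> 0.000000
  V(2,0) = exp(-r*dt) * [p*23.606343 + (1-p)*8.440084] = 15.279433; exercise = 15.190797; V(2,0) = max -> 15.279433
  V(2,1) = exp(-r*dt) * [p*8.440084 + (1-p)*1.302162] = 4.526734; exercise = 2.880000; V(2,1) = max -> 4.526734
  V(2,2) = exp(-r*dt) * [p*1.302162 + (1-p)*0.000000] = 0.588759; exercise = 0.000000; V(2,2) = max -> 0.588759
  V(1,0) = exp(-r*dt) * [p*15.279433 + (1-p)*4.526734] = 9.378845; exercise = 8.395719; V(1,0) = max -> 9.378845
  V(1,1) = exp(-r*dt) * [p*4.526734 + (1-p)*0.588759] = 2.368023; exercise = 0.000000; V(1,1) = max -> 2.368023
  V(0,0) = exp(-r*dt) * [p*9.378845 + (1-p)*2.368023] = 5.532866; exercise = 2.880000; V(0,0) = max -> 5.532866

Answer: Price = V(0,0) = 5.5329


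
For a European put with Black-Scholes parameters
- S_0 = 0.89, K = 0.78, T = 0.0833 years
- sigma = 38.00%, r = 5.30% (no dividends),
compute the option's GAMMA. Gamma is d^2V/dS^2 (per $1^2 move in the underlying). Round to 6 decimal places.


Answer: Gamma = 1.760225

Derivation:
d1 = 1.2979914267; d2 = 1.1883168171
phi(d1) = 0.1718162985; exp(-qT) = 1.0000000000; exp(-rT) = 0.9955948313
Gamma = exp(-qT) * phi(d1) / (S * sigma * sqrt(T)) = 1.0000000000 * 0.1718162985 / (0.8900 * 0.3800 * 0.2886173938) = 1.760225


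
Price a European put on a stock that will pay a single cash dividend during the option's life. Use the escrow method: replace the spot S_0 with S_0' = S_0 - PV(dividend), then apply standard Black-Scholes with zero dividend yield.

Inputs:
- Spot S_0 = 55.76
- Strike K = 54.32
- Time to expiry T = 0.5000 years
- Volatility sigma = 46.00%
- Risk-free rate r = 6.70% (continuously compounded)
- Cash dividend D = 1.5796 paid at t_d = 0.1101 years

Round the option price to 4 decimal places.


PV(D) = D * exp(-r * t_d) = 1.5796 * 0.99265044 = 1.56799064
S_0' = S_0 - PV(D) = 55.7600 - 1.56799064 = 54.19200936
d1 = (ln(S_0'/K) + (r + sigma^2/2)*T) / (sigma*sqrt(T)) = 0.25837370
d2 = d1 - sigma*sqrt(T) = -0.06689542
exp(-rT) = 0.96705491
N(-d1) = 0.39805926; N(-d2) = 0.52666752
P = K * exp(-rT) * N(-d2) - S_0' * N(-d1) = 54.3200 * 0.96705491 * 0.52666752 - 54.19200936 * 0.39805926 = 6.0944

Answer: Price = 6.0944


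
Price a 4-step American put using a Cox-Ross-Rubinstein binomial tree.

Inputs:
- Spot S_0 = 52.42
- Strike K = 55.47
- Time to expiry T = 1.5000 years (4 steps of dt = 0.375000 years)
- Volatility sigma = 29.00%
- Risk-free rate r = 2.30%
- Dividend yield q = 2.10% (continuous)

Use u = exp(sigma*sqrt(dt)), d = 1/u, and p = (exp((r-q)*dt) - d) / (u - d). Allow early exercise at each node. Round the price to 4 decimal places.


dt = T/N = 0.375000
u = exp(sigma*sqrt(dt)) = 1.194333; d = 1/u = 0.837287
p = (exp((r-q)*dt) - d) / (u - d) = 0.457821
Discount per step: exp(-r*dt) = 0.991412
Stock lattice S(k, i) with i counting down-moves:
  k=0: S(0,0) = 52.4200
  k=1: S(1,0) = 62.6069; S(1,1) = 43.8906
  k=2: S(2,0) = 74.7735; S(2,1) = 52.4200; S(2,2) = 36.7490
  k=3: S(3,0) = 89.3045; S(3,1) = 62.6069; S(3,2) = 43.8906; S(3,3) = 30.7695
  k=4: S(4,0) = 106.6594; S(4,1) = 74.7735; S(4,2) = 52.4200; S(4,3) = 36.7490; S(4,4) = 25.7629
Terminal payoffs V(N, i) = max(K - S_T, 0):
  V(4,0) = 0.000000; V(4,1) = 0.000000; V(4,2) = 3.050000; V(4,3) = 18.720957; V(4,4) = 29.707082
Backward induction: V(k, i) = exp(-r*dt) * [p * V(k+1, i) + (1-p) * V(k+1, i+1)]; then take max(V_cont, immediate exercise) for American.
  V(3,0) = exp(-r*dt) * [p*0.000000 + (1-p)*0.000000] = 0.000000; exercise = 0.000000; V(3,0) = max -> 0.000000
  V(3,1) = exp(-r*dt) * [p*0.000000 + (1-p)*3.050000] = 1.639446; exercise = 0.000000; V(3,1) = max -> 1.639446
  V(3,2) = exp(-r*dt) * [p*3.050000 + (1-p)*18.720957] = 11.447309; exercise = 11.579399; V(3,2) = max -> 11.579399
  V(3,3) = exp(-r*dt) * [p*18.720957 + (1-p)*29.707082] = 24.465479; exercise = 24.700493; V(3,3) = max -> 24.700493
  V(2,0) = exp(-r*dt) * [p*0.000000 + (1-p)*1.639446] = 0.881240; exercise = 0.000000; V(2,0) = max -> 0.881240
  V(2,1) = exp(-r*dt) * [p*1.639446 + (1-p)*11.579399] = 6.968321; exercise = 3.050000; V(2,1) = max -> 6.968321
  V(2,2) = exp(-r*dt) * [p*11.579399 + (1-p)*24.700493] = 18.532848; exercise = 18.720957; V(2,2) = max -> 18.720957
  V(1,0) = exp(-r*dt) * [p*0.881240 + (1-p)*6.968321] = 4.145619; exercise = 0.000000; V(1,0) = max -> 4.145619
  V(1,1) = exp(-r*dt) * [p*6.968321 + (1-p)*18.720957] = 13.225792; exercise = 11.579399; V(1,1) = max -> 13.225792
  V(0,0) = exp(-r*dt) * [p*4.145619 + (1-p)*13.225792] = 8.990820; exercise = 3.050000; V(0,0) = max -> 8.990820

Answer: Price = V(0,0) = 8.9908


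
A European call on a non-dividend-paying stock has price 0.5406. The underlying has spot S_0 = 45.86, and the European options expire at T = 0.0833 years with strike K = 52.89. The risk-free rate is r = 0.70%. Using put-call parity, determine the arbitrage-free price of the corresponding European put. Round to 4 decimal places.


Put-call parity: C - P = S_0 * exp(-qT) - K * exp(-rT).
S_0 * exp(-qT) = 45.8600 * 1.00000000 = 45.86000000
K * exp(-rT) = 52.8900 * 0.99941707 = 52.85916883
P = C - S*exp(-qT) + K*exp(-rT)
P = 0.5406 - 45.86000000 + 52.85916883 = 7.5398

Answer: Put price = 7.5398


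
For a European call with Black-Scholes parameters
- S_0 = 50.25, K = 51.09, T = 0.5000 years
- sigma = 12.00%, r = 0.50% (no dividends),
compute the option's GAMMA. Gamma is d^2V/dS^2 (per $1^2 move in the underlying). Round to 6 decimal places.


Answer: Gamma = 0.092853

Derivation:
d1 = -0.1234872003; d2 = -0.2083400140
phi(d1) = 0.3959120939; exp(-qT) = 1.0000000000; exp(-rT) = 0.9975031224
Gamma = exp(-qT) * phi(d1) / (S * sigma * sqrt(T)) = 1.0000000000 * 0.3959120939 / (50.2500 * 0.1200 * 0.7071067812) = 0.092853


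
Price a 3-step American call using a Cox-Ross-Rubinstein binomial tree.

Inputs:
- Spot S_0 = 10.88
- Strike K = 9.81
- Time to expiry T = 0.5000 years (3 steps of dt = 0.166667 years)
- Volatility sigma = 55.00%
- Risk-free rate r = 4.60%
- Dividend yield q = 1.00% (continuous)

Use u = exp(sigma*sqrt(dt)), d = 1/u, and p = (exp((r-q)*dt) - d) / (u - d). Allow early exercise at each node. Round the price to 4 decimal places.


Answer: Price = V(0,0) = 2.3458

Derivation:
dt = T/N = 0.166667
u = exp(sigma*sqrt(dt)) = 1.251742; d = 1/u = 0.798886
p = (exp((r-q)*dt) - d) / (u - d) = 0.457390
Discount per step: exp(-r*dt) = 0.992363
Stock lattice S(k, i) with i counting down-moves:
  k=0: S(0,0) = 10.8800
  k=1: S(1,0) = 13.6190; S(1,1) = 8.6919
  k=2: S(2,0) = 17.0474; S(2,1) = 10.8800; S(2,2) = 6.9438
  k=3: S(3,0) = 21.3390; S(3,1) = 13.6190; S(3,2) = 8.6919; S(3,3) = 5.5473
Terminal payoffs V(N, i) = max(S_T - K, 0):
  V(3,0) = 11.528990; V(3,1) = 3.808958; V(3,2) = 0.000000; V(3,3) = 0.000000
Backward induction: V(k, i) = exp(-r*dt) * [p * V(k+1, i) + (1-p) * V(k+1, i+1)]; then take max(V_cont, immediate exercise) for American.
  V(2,0) = exp(-r*dt) * [p*11.528990 + (1-p)*3.808958] = 7.283962; exercise = 7.237428; V(2,0) = max -> 7.283962
  V(2,1) = exp(-r*dt) * [p*3.808958 + (1-p)*0.000000] = 1.728872; exercise = 1.070000; V(2,1) = max -> 1.728872
  V(2,2) = exp(-r*dt) * [p*0.000000 + (1-p)*0.000000] = 0.000000; exercise = 0.000000; V(2,2) = max -> 0.000000
  V(1,0) = exp(-r*dt) * [p*7.283962 + (1-p)*1.728872] = 4.237103; exercise = 3.808958; V(1,0) = max -> 4.237103
  V(1,1) = exp(-r*dt) * [p*1.728872 + (1-p)*0.000000] = 0.784729; exercise = 0.000000; V(1,1) = max -> 0.784729
  V(0,0) = exp(-r*dt) * [p*4.237103 + (1-p)*0.784729] = 2.345756; exercise = 1.070000; V(0,0) = max -> 2.345756


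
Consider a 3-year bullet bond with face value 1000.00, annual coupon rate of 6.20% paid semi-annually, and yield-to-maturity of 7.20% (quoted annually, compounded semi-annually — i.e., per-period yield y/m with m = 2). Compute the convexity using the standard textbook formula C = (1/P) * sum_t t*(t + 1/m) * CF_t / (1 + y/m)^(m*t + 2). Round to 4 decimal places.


Coupon per period c = face * coupon_rate / m = 31.000000
Periods per year m = 2; per-period yield y/m = 0.036000
Number of cashflows N = 6
Cashflows (t years, CF_t, discount factor 1/(1+y/m)^(m*t), PV):
  t = 0.5000: CF_t = 31.000000, DF = 0.965251, PV = 29.922780
  t = 1.0000: CF_t = 31.000000, DF = 0.931709, PV = 28.882992
  t = 1.5000: CF_t = 31.000000, DF = 0.899333, PV = 27.879336
  t = 2.0000: CF_t = 31.000000, DF = 0.868082, PV = 26.910556
  t = 2.5000: CF_t = 31.000000, DF = 0.837917, PV = 25.975440
  t = 3.0000: CF_t = 1031.000000, DF = 0.808801, PV = 833.873424
Price P = sum_t PV_t = 973.444528
Convexity numerator sum_t t*(t + 1/m) * CF_t / (1+y/m)^(m*t + 2):
  t = 0.5000: term = 13.939668
  t = 1.0000: term = 40.365834
  t = 1.5000: term = 77.926321
  t = 2.0000: term = 125.364094
  t = 2.5000: term = 181.511719
  t = 3.0000: term = 8157.741156
Convexity = (1/P) * sum = 8596.848791 / 973.444528 = 8.831370

Answer: Convexity = 8.8314


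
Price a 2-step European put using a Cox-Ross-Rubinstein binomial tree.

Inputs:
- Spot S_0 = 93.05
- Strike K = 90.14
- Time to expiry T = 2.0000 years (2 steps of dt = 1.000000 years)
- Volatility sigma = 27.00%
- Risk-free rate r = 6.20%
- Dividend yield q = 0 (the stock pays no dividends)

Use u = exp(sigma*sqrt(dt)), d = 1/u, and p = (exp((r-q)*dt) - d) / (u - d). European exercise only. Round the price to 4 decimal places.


dt = T/N = 1.000000
u = exp(sigma*sqrt(dt)) = 1.309964; d = 1/u = 0.763379
p = (exp((r-q)*dt) - d) / (u - d) = 0.549929
Discount per step: exp(-r*dt) = 0.939883
Stock lattice S(k, i) with i counting down-moves:
  k=0: S(0,0) = 93.0500
  k=1: S(1,0) = 121.8922; S(1,1) = 71.0325
  k=2: S(2,0) = 159.6744; S(2,1) = 93.0500; S(2,2) = 54.2247
Terminal payoffs V(N, i) = max(K - S_T, 0):
  V(2,0) = 0.000000; V(2,1) = 0.000000; V(2,2) = 35.915275
Backward induction: V(k, i) = exp(-r*dt) * [p * V(k+1, i) + (1-p) * V(k+1, i+1)].
  V(1,0) = exp(-r*dt) * [p*0.000000 + (1-p)*0.000000] = 0.000000
  V(1,1) = exp(-r*dt) * [p*0.000000 + (1-p)*35.915275] = 15.192669
  V(0,0) = exp(-r*dt) * [p*0.000000 + (1-p)*15.192669] = 6.426714

Answer: Price = V(0,0) = 6.4267


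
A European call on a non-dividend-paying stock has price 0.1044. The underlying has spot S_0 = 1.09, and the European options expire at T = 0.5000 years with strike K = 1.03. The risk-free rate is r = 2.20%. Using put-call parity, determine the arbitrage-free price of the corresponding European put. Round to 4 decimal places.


Answer: Put price = 0.0331

Derivation:
Put-call parity: C - P = S_0 * exp(-qT) - K * exp(-rT).
S_0 * exp(-qT) = 1.0900 * 1.00000000 = 1.09000000
K * exp(-rT) = 1.0300 * 0.98906028 = 1.01873209
P = C - S*exp(-qT) + K*exp(-rT)
P = 0.1044 - 1.09000000 + 1.01873209 = 0.0331


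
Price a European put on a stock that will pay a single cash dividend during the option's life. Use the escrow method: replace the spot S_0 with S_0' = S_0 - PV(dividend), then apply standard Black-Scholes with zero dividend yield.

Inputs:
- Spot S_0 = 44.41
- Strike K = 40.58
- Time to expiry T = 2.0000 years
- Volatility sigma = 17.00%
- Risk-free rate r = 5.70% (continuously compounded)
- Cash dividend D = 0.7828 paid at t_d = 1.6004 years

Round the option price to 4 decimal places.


PV(D) = D * exp(-r * t_d) = 0.7828 * 0.91281431 = 0.71455104
S_0' = S_0 - PV(D) = 44.4100 - 0.71455104 = 43.69544896
d1 = (ln(S_0'/K) + (r + sigma^2/2)*T) / (sigma*sqrt(T)) = 0.90205454
d2 = d1 - sigma*sqrt(T) = 0.66163823
exp(-rT) = 0.89225796
N(-d1) = 0.18351395; N(-d2) = 0.25410155
P = K * exp(-rT) * N(-d2) - S_0' * N(-d1) = 40.5800 * 0.89225796 * 0.25410155 - 43.69544896 * 0.18351395 = 1.1817

Answer: Price = 1.1817


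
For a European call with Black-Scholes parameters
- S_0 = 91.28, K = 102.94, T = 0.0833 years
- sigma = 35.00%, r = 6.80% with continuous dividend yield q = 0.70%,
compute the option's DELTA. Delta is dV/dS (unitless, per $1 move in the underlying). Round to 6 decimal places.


d1 = -1.0892439614; d2 = -1.1902600492
phi(d1) = 0.2204322832; exp(-qT) = 0.9994170700; exp(-rT) = 0.9943516125
N(d1) = 0.1380231587
Delta = exp(-qT) * N(d1) = 0.9994170700 * 0.1380231587 = 0.137943

Answer: Delta = 0.137943


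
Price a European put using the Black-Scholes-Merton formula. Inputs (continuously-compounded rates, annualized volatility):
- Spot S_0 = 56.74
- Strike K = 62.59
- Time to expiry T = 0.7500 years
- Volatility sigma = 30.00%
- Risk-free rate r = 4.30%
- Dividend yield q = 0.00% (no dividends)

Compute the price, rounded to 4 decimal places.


d1 = (ln(S/K) + (r - q + 0.5*sigma^2) * T) / (sigma * sqrt(T)) = -0.12365338
d2 = d1 - sigma * sqrt(T) = -0.38346101
exp(-rT) = 0.96826449; exp(-qT) = 1.00000000
P = K * exp(-rT) * N(-d2) - S_0 * exp(-qT) * N(-d1)
N(-d1) = 0.54920514; N(-d2) = 0.64931101
P = 62.5900 * 0.96826449 * 0.64931101 - 56.7400 * 1.00000000 * 0.54920514 = 8.1887

Answer: Price = 8.1887


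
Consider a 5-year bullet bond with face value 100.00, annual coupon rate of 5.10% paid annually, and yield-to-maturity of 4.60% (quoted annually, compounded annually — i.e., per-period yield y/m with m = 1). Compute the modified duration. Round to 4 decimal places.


Answer: Modified duration = 4.3436

Derivation:
Coupon per period c = face * coupon_rate / m = 5.100000
Periods per year m = 1; per-period yield y/m = 0.046000
Number of cashflows N = 5
Cashflows (t years, CF_t, discount factor 1/(1+y/m)^(m*t), PV):
  t = 1.0000: CF_t = 5.100000, DF = 0.956023, PV = 4.875717
  t = 2.0000: CF_t = 5.100000, DF = 0.913980, PV = 4.661297
  t = 3.0000: CF_t = 5.100000, DF = 0.873786, PV = 4.456307
  t = 4.0000: CF_t = 5.100000, DF = 0.835359, PV = 4.260332
  t = 5.0000: CF_t = 105.100000, DF = 0.798623, PV = 83.935232
Price P = sum_t PV_t = 102.188885
First compute Macaulay numerator sum_t t * PV_t:
  t * PV_t at t = 1.0000: 4.875717
  t * PV_t at t = 2.0000: 9.322595
  t * PV_t at t = 3.0000: 13.368922
  t * PV_t at t = 4.0000: 17.041328
  t * PV_t at t = 5.0000: 419.676158
Macaulay duration D = 464.284719 / 102.188885 = 4.543397
Modified duration = D / (1 + y/m) = 4.543397 / (1 + 0.046000) = 4.343592


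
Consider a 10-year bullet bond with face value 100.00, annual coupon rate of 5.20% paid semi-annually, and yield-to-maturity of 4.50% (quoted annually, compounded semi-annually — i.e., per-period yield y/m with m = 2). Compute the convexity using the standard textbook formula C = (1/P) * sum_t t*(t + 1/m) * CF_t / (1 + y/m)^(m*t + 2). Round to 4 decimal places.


Coupon per period c = face * coupon_rate / m = 2.600000
Periods per year m = 2; per-period yield y/m = 0.022500
Number of cashflows N = 20
Cashflows (t years, CF_t, discount factor 1/(1+y/m)^(m*t), PV):
  t = 0.5000: CF_t = 2.600000, DF = 0.977995, PV = 2.542787
  t = 1.0000: CF_t = 2.600000, DF = 0.956474, PV = 2.486834
  t = 1.5000: CF_t = 2.600000, DF = 0.935427, PV = 2.432111
  t = 2.0000: CF_t = 2.600000, DF = 0.914843, PV = 2.378593
  t = 2.5000: CF_t = 2.600000, DF = 0.894712, PV = 2.326252
  t = 3.0000: CF_t = 2.600000, DF = 0.875024, PV = 2.275063
  t = 3.5000: CF_t = 2.600000, DF = 0.855769, PV = 2.225001
  t = 4.0000: CF_t = 2.600000, DF = 0.836938, PV = 2.176040
  t = 4.5000: CF_t = 2.600000, DF = 0.818522, PV = 2.128156
  t = 5.0000: CF_t = 2.600000, DF = 0.800510, PV = 2.081326
  t = 5.5000: CF_t = 2.600000, DF = 0.782895, PV = 2.035527
  t = 6.0000: CF_t = 2.600000, DF = 0.765667, PV = 1.990735
  t = 6.5000: CF_t = 2.600000, DF = 0.748819, PV = 1.946930
  t = 7.0000: CF_t = 2.600000, DF = 0.732341, PV = 1.904088
  t = 7.5000: CF_t = 2.600000, DF = 0.716226, PV = 1.862188
  t = 8.0000: CF_t = 2.600000, DF = 0.700466, PV = 1.821211
  t = 8.5000: CF_t = 2.600000, DF = 0.685052, PV = 1.781136
  t = 9.0000: CF_t = 2.600000, DF = 0.669978, PV = 1.741942
  t = 9.5000: CF_t = 2.600000, DF = 0.655235, PV = 1.703611
  t = 10.0000: CF_t = 102.600000, DF = 0.640816, PV = 65.747770
Price P = sum_t PV_t = 105.587299
Convexity numerator sum_t t*(t + 1/m) * CF_t / (1+y/m)^(m*t + 2):
  t = 0.5000: term = 1.216056
  t = 1.0000: term = 3.567889
  t = 1.5000: term = 6.978756
  t = 2.0000: term = 11.375316
  t = 2.5000: term = 16.687504
  t = 3.0000: term = 22.848417
  t = 3.5000: term = 29.794187
  t = 4.0000: term = 37.463874
  t = 4.5000: term = 45.799357
  t = 5.0000: term = 54.745225
  t = 5.5000: term = 64.248674
  t = 6.0000: term = 74.259415
  t = 6.5000: term = 84.729568
  t = 7.0000: term = 95.613581
  t = 7.5000: term = 106.868131
  t = 8.0000: term = 118.452044
  t = 8.5000: term = 130.326210
  t = 9.0000: term = 142.453502
  t = 9.5000: term = 154.798698
  t = 10.0000: term = 6603.036423
Convexity = (1/P) * sum = 7805.262827 / 105.587299 = 73.922364

Answer: Convexity = 73.9224


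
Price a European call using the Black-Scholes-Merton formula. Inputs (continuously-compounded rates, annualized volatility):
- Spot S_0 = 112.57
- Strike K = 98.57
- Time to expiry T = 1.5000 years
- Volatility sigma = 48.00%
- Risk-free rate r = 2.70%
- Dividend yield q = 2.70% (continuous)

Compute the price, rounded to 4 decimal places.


d1 = (ln(S/K) + (r - q + 0.5*sigma^2) * T) / (sigma * sqrt(T)) = 0.51985027
d2 = d1 - sigma * sqrt(T) = -0.06802727
exp(-rT) = 0.96030916; exp(-qT) = 0.96030916
C = S_0 * exp(-qT) * N(d1) - K * exp(-rT) * N(d2)
N(d1) = 0.69841603; N(d2) = 0.47288196
C = 112.5700 * 0.96030916 * 0.69841603 - 98.5700 * 0.96030916 * 0.47288196 = 30.7383

Answer: Price = 30.7383


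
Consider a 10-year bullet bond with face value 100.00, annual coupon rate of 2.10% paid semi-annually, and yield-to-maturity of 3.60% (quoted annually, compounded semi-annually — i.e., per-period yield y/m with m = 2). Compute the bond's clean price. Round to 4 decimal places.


Coupon per period c = face * coupon_rate / m = 1.050000
Periods per year m = 2; per-period yield y/m = 0.018000
Number of cashflows N = 20
Cashflows (t years, CF_t, discount factor 1/(1+y/m)^(m*t), PV):
  t = 0.5000: CF_t = 1.050000, DF = 0.982318, PV = 1.031434
  t = 1.0000: CF_t = 1.050000, DF = 0.964949, PV = 1.013197
  t = 1.5000: CF_t = 1.050000, DF = 0.947887, PV = 0.995282
  t = 2.0000: CF_t = 1.050000, DF = 0.931127, PV = 0.977683
  t = 2.5000: CF_t = 1.050000, DF = 0.914663, PV = 0.960396
  t = 3.0000: CF_t = 1.050000, DF = 0.898490, PV = 0.943415
  t = 3.5000: CF_t = 1.050000, DF = 0.882603, PV = 0.926733
  t = 4.0000: CF_t = 1.050000, DF = 0.866997, PV = 0.910347
  t = 4.5000: CF_t = 1.050000, DF = 0.851667, PV = 0.894251
  t = 5.0000: CF_t = 1.050000, DF = 0.836608, PV = 0.878439
  t = 5.5000: CF_t = 1.050000, DF = 0.821816, PV = 0.862907
  t = 6.0000: CF_t = 1.050000, DF = 0.807285, PV = 0.847649
  t = 6.5000: CF_t = 1.050000, DF = 0.793010, PV = 0.832661
  t = 7.0000: CF_t = 1.050000, DF = 0.778989, PV = 0.817938
  t = 7.5000: CF_t = 1.050000, DF = 0.765215, PV = 0.803475
  t = 8.0000: CF_t = 1.050000, DF = 0.751684, PV = 0.789269
  t = 8.5000: CF_t = 1.050000, DF = 0.738393, PV = 0.775313
  t = 9.0000: CF_t = 1.050000, DF = 0.725337, PV = 0.761604
  t = 9.5000: CF_t = 1.050000, DF = 0.712512, PV = 0.748138
  t = 10.0000: CF_t = 101.050000, DF = 0.699914, PV = 70.726271
Price P = sum_t PV_t = 87.496401

Answer: Price = 87.4964


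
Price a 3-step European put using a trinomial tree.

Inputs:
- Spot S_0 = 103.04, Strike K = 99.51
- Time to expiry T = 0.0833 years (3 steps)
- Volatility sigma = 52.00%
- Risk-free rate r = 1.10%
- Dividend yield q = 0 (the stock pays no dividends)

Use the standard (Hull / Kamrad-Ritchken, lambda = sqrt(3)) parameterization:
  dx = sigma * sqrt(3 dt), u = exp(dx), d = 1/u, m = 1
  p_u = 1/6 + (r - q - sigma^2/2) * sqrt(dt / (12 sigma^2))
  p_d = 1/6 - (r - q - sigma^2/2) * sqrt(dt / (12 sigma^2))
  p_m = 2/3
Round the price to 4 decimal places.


Answer: Price = V(0,0) = 4.3918

Derivation:
dt = T/N = 0.027767; dx = sigma*sqrt(3*dt) = 0.150081
u = exp(dx) = 1.161928; d = 1/u = 0.860638
p_u = 0.155177, p_m = 0.666667, p_d = 0.178156
Discount per step: exp(-r*dt) = 0.999695
Stock lattice S(k, j) with j the centered position index:
  k=0: S(0,+0) = 103.0400
  k=1: S(1,-1) = 88.6802; S(1,+0) = 103.0400; S(1,+1) = 119.7251
  k=2: S(2,-2) = 76.3215; S(2,-1) = 88.6802; S(2,+0) = 103.0400; S(2,+1) = 119.7251; S(2,+2) = 139.1120
  k=3: S(3,-3) = 65.6852; S(3,-2) = 76.3215; S(3,-1) = 88.6802; S(3,+0) = 103.0400; S(3,+1) = 119.7251; S(3,+2) = 139.1120; S(3,+3) = 161.6382
Terminal payoffs V(N, j) = max(K - S_T, 0):
  V(3,-3) = 33.824768; V(3,-2) = 23.188462; V(3,-1) = 10.829837; V(3,+0) = 0.000000; V(3,+1) = 0.000000; V(3,+2) = 0.000000; V(3,+3) = 0.000000
Backward induction: V(k, j) = exp(-r*dt) * [p_u * V(k+1, j+1) + p_m * V(k+1, j) + p_d * V(k+1, j-1)]
  V(2,-2) = exp(-r*dt) * [p_u*10.829837 + p_m*23.188462 + p_d*33.824768] = 23.158528
  V(2,-1) = exp(-r*dt) * [p_u*0.000000 + p_m*10.829837 + p_d*23.188462] = 11.347586
  V(2,+0) = exp(-r*dt) * [p_u*0.000000 + p_m*0.000000 + p_d*10.829837] = 1.928810
  V(2,+1) = exp(-r*dt) * [p_u*0.000000 + p_m*0.000000 + p_d*0.000000] = 0.000000
  V(2,+2) = exp(-r*dt) * [p_u*0.000000 + p_m*0.000000 + p_d*0.000000] = 0.000000
  V(1,-1) = exp(-r*dt) * [p_u*1.928810 + p_m*11.347586 + p_d*23.158528] = 11.986531
  V(1,+0) = exp(-r*dt) * [p_u*0.000000 + p_m*1.928810 + p_d*11.347586] = 3.306502
  V(1,+1) = exp(-r*dt) * [p_u*0.000000 + p_m*0.000000 + p_d*1.928810] = 0.343524
  V(0,+0) = exp(-r*dt) * [p_u*0.343524 + p_m*3.306502 + p_d*11.986531] = 4.391771


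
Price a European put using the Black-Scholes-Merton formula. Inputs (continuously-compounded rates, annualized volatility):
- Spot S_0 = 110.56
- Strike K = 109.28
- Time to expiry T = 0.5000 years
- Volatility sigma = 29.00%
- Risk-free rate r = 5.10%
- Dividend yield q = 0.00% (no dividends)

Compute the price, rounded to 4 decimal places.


Answer: Price = 6.9930

Derivation:
d1 = (ln(S/K) + (r - q + 0.5*sigma^2) * T) / (sigma * sqrt(T)) = 0.28367156
d2 = d1 - sigma * sqrt(T) = 0.07861059
exp(-rT) = 0.97482238; exp(-qT) = 1.00000000
P = K * exp(-rT) * N(-d2) - S_0 * exp(-qT) * N(-d1)
N(-d1) = 0.38833105; N(-d2) = 0.46867118
P = 109.2800 * 0.97482238 * 0.46867118 - 110.5600 * 1.00000000 * 0.38833105 = 6.9930


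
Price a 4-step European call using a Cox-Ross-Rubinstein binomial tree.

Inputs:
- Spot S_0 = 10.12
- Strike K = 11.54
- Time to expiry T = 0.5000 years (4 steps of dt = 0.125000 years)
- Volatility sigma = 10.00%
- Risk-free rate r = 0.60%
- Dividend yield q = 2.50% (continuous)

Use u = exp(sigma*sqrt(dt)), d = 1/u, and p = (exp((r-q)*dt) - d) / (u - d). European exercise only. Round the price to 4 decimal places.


dt = T/N = 0.125000
u = exp(sigma*sqrt(dt)) = 1.035988; d = 1/u = 0.965262
p = (exp((r-q)*dt) - d) / (u - d) = 0.457621
Discount per step: exp(-r*dt) = 0.999250
Stock lattice S(k, i) with i counting down-moves:
  k=0: S(0,0) = 10.1200
  k=1: S(1,0) = 10.4842; S(1,1) = 9.7685
  k=2: S(2,0) = 10.8615; S(2,1) = 10.1200; S(2,2) = 9.4291
  k=3: S(3,0) = 11.2524; S(3,1) = 10.4842; S(3,2) = 9.7685; S(3,3) = 9.1016
  k=4: S(4,0) = 11.6573; S(4,1) = 10.8615; S(4,2) = 10.1200; S(4,3) = 9.4291; S(4,4) = 8.7854
Terminal payoffs V(N, i) = max(S_T - K, 0):
  V(4,0) = 0.117328; V(4,1) = 0.000000; V(4,2) = 0.000000; V(4,3) = 0.000000; V(4,4) = 0.000000
Backward induction: V(k, i) = exp(-r*dt) * [p * V(k+1, i) + (1-p) * V(k+1, i+1)].
  V(3,0) = exp(-r*dt) * [p*0.117328 + (1-p)*0.000000] = 0.053652
  V(3,1) = exp(-r*dt) * [p*0.000000 + (1-p)*0.000000] = 0.000000
  V(3,2) = exp(-r*dt) * [p*0.000000 + (1-p)*0.000000] = 0.000000
  V(3,3) = exp(-r*dt) * [p*0.000000 + (1-p)*0.000000] = 0.000000
  V(2,0) = exp(-r*dt) * [p*0.053652 + (1-p)*0.000000] = 0.024534
  V(2,1) = exp(-r*dt) * [p*0.000000 + (1-p)*0.000000] = 0.000000
  V(2,2) = exp(-r*dt) * [p*0.000000 + (1-p)*0.000000] = 0.000000
  V(1,0) = exp(-r*dt) * [p*0.024534 + (1-p)*0.000000] = 0.011219
  V(1,1) = exp(-r*dt) * [p*0.000000 + (1-p)*0.000000] = 0.000000
  V(0,0) = exp(-r*dt) * [p*0.011219 + (1-p)*0.000000] = 0.005130

Answer: Price = V(0,0) = 0.0051


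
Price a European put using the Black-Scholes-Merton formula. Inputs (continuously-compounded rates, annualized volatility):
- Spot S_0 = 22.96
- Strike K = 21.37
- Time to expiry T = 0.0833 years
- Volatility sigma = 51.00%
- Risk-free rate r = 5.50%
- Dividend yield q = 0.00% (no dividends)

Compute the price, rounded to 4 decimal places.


d1 = (ln(S/K) + (r - q + 0.5*sigma^2) * T) / (sigma * sqrt(T)) = 0.59227721
d2 = d1 - sigma * sqrt(T) = 0.44508234
exp(-rT) = 0.99542898; exp(-qT) = 1.00000000
P = K * exp(-rT) * N(-d2) - S_0 * exp(-qT) * N(-d1)
N(-d1) = 0.27683249; N(-d2) = 0.32813013
P = 21.3700 * 0.99542898 * 0.32813013 - 22.9600 * 1.00000000 * 0.27683249 = 0.6240

Answer: Price = 0.6240


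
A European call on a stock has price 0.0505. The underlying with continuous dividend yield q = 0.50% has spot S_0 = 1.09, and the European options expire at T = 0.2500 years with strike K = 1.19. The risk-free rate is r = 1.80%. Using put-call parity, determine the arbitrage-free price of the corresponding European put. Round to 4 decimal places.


Answer: Put price = 0.1465

Derivation:
Put-call parity: C - P = S_0 * exp(-qT) - K * exp(-rT).
S_0 * exp(-qT) = 1.0900 * 0.99875078 = 1.08863835
K * exp(-rT) = 1.1900 * 0.99551011 = 1.18465703
P = C - S*exp(-qT) + K*exp(-rT)
P = 0.0505 - 1.08863835 + 1.18465703 = 0.1465


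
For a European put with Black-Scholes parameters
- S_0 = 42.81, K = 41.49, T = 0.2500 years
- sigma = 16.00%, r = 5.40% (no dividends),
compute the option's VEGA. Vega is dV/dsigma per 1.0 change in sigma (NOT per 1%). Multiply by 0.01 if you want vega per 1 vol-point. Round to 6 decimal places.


Answer: Vega = 7.131641

Derivation:
d1 = 0.6002410727; d2 = 0.5202410727
phi(d1) = 0.3331763979; exp(-qT) = 1.0000000000; exp(-rT) = 0.9865907163
Vega = S * exp(-qT) * phi(d1) * sqrt(T) = 42.8100 * 1.0000000000 * 0.3331763979 * 0.5000000000 = 7.131641


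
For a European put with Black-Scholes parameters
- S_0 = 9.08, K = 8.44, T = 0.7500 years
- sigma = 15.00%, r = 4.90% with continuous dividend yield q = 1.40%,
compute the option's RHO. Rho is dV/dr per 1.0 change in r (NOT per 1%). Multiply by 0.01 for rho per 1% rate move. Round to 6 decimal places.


d1 = 0.8296860849; d2 = 0.6997822743
phi(d1) = 0.2827681336; exp(-qT) = 0.9895549326; exp(-rT) = 0.9639170845
N(-d2) = 0.2420316431
Rho = -K*T*exp(-rT)*N(-d2) = -8.4400 * 0.7500 * 0.9639170845 * 0.2420316431 = -1.476779

Answer: Rho = -1.476779


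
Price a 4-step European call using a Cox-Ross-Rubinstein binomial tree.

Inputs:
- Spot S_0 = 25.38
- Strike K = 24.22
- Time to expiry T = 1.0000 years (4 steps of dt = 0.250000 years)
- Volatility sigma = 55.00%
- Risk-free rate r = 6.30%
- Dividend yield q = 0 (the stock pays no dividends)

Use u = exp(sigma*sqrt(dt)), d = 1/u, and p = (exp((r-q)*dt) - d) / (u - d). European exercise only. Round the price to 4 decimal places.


dt = T/N = 0.250000
u = exp(sigma*sqrt(dt)) = 1.316531; d = 1/u = 0.759572
p = (exp((r-q)*dt) - d) / (u - d) = 0.460182
Discount per step: exp(-r*dt) = 0.984373
Stock lattice S(k, i) with i counting down-moves:
  k=0: S(0,0) = 25.3800
  k=1: S(1,0) = 33.4135; S(1,1) = 19.2779
  k=2: S(2,0) = 43.9900; S(2,1) = 25.3800; S(2,2) = 14.6430
  k=3: S(3,0) = 57.9141; S(3,1) = 33.4135; S(3,2) = 19.2779; S(3,3) = 11.1224
  k=4: S(4,0) = 76.2457; S(4,1) = 43.9900; S(4,2) = 25.3800; S(4,3) = 14.6430; S(4,4) = 8.4483
Terminal payoffs V(N, i) = max(S_T - K, 0):
  V(4,0) = 52.025734; V(4,1) = 19.769962; V(4,2) = 1.160000; V(4,3) = 0.000000; V(4,4) = 0.000000
Backward induction: V(k, i) = exp(-r*dt) * [p * V(k+1, i) + (1-p) * V(k+1, i+1)].
  V(3,0) = exp(-r*dt) * [p*52.025734 + (1-p)*19.769962] = 34.072610
  V(3,1) = exp(-r*dt) * [p*19.769962 + (1-p)*1.160000] = 9.572025
  V(3,2) = exp(-r*dt) * [p*1.160000 + (1-p)*0.000000] = 0.525470
  V(3,3) = exp(-r*dt) * [p*0.000000 + (1-p)*0.000000] = 0.000000
  V(2,0) = exp(-r*dt) * [p*34.072610 + (1-p)*9.572025] = 20.521001
  V(2,1) = exp(-r*dt) * [p*9.572025 + (1-p)*0.525470] = 4.615270
  V(2,2) = exp(-r*dt) * [p*0.525470 + (1-p)*0.000000] = 0.238033
  V(1,0) = exp(-r*dt) * [p*20.521001 + (1-p)*4.615270] = 11.748308
  V(1,1) = exp(-r*dt) * [p*4.615270 + (1-p)*0.238033] = 2.217164
  V(0,0) = exp(-r*dt) * [p*11.748308 + (1-p)*2.217164] = 6.500043

Answer: Price = V(0,0) = 6.5000


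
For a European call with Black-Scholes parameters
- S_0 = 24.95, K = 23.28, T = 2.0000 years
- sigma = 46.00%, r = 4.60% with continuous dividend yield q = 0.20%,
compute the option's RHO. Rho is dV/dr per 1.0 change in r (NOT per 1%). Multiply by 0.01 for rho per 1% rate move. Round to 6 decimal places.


Answer: Rho = 19.820760

Derivation:
d1 = 0.5670369202; d2 = -0.0835013185
phi(d1) = 0.3396960718; exp(-qT) = 0.9960079893; exp(-rT) = 0.9121051495
N(d2) = 0.4667264645
Rho = K*T*exp(-rT)*N(d2) = 23.2800 * 2.0000 * 0.9121051495 * 0.4667264645 = 19.820760


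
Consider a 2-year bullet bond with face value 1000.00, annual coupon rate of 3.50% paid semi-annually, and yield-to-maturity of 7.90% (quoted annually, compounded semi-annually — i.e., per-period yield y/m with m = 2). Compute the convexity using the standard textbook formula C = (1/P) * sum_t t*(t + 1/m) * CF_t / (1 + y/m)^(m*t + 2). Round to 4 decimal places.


Coupon per period c = face * coupon_rate / m = 17.500000
Periods per year m = 2; per-period yield y/m = 0.039500
Number of cashflows N = 4
Cashflows (t years, CF_t, discount factor 1/(1+y/m)^(m*t), PV):
  t = 0.5000: CF_t = 17.500000, DF = 0.962001, PV = 16.835017
  t = 1.0000: CF_t = 17.500000, DF = 0.925446, PV = 16.195302
  t = 1.5000: CF_t = 17.500000, DF = 0.890280, PV = 15.579896
  t = 2.0000: CF_t = 1017.500000, DF = 0.856450, PV = 871.437898
Price P = sum_t PV_t = 920.048114
Convexity numerator sum_t t*(t + 1/m) * CF_t / (1+y/m)^(m*t + 2):
  t = 0.5000: term = 7.789948
  t = 1.0000: term = 22.481813
  t = 1.5000: term = 43.255052
  t = 2.0000: term = 4032.342937
Convexity = (1/P) * sum = 4105.869750 / 920.048114 = 4.462669

Answer: Convexity = 4.4627


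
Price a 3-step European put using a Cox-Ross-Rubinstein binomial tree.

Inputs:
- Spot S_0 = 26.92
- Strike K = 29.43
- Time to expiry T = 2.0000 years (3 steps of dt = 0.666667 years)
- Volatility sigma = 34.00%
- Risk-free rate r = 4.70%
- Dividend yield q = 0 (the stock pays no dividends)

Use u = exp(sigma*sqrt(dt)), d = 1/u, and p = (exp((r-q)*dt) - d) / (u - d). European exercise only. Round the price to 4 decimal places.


Answer: Price = V(0,0) = 5.3288

Derivation:
dt = T/N = 0.666667
u = exp(sigma*sqrt(dt)) = 1.319970; d = 1/u = 0.757593
p = (exp((r-q)*dt) - d) / (u - d) = 0.487638
Discount per step: exp(-r*dt) = 0.969152
Stock lattice S(k, i) with i counting down-moves:
  k=0: S(0,0) = 26.9200
  k=1: S(1,0) = 35.5336; S(1,1) = 20.3944
  k=2: S(2,0) = 46.9033; S(2,1) = 26.9200; S(2,2) = 15.4507
  k=3: S(3,0) = 61.9109; S(3,1) = 35.5336; S(3,2) = 20.3944; S(3,3) = 11.7053
Terminal payoffs V(N, i) = max(K - S_T, 0):
  V(3,0) = 0.000000; V(3,1) = 0.000000; V(3,2) = 9.035594; V(3,3) = 17.724685
Backward induction: V(k, i) = exp(-r*dt) * [p * V(k+1, i) + (1-p) * V(k+1, i+1)].
  V(2,0) = exp(-r*dt) * [p*0.000000 + (1-p)*0.000000] = 0.000000
  V(2,1) = exp(-r*dt) * [p*0.000000 + (1-p)*9.035594] = 4.486686
  V(2,2) = exp(-r*dt) * [p*9.035594 + (1-p)*17.724685] = 13.071495
  V(1,0) = exp(-r*dt) * [p*0.000000 + (1-p)*4.486686] = 2.227894
  V(1,1) = exp(-r*dt) * [p*4.486686 + (1-p)*13.071495] = 8.611128
  V(0,0) = exp(-r*dt) * [p*2.227894 + (1-p)*8.611128] = 5.328807
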